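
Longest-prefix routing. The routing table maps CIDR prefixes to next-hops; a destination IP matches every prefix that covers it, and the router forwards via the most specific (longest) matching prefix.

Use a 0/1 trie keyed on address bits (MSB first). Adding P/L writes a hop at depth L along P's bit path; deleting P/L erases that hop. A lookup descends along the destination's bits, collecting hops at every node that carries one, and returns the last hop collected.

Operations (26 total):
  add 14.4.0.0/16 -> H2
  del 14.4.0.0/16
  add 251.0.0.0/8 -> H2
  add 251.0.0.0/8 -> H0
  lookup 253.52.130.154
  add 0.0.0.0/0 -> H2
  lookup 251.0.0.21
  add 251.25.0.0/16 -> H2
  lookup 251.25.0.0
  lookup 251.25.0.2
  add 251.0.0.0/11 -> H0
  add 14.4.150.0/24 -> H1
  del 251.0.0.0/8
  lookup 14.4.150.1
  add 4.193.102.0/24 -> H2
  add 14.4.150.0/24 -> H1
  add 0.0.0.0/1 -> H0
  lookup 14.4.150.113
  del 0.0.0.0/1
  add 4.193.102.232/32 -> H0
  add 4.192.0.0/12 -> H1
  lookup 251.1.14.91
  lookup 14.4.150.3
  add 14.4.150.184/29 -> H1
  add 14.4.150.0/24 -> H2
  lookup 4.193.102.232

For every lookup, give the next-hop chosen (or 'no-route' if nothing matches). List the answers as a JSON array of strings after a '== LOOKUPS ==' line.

Process each operation:
  add 14.4.0.0/16 -> H2 at depth 16
  - 14.4.0.0/16 clear@16
  add 251.0.0.0/8 -> H2 at depth 8
  add 251.0.0.0/8 -> H0 at depth 8
  ? 253.52.130.154  path d0:-→d1:-→d2:-→d3:-→d4:-→d5:-  best=no-route
  add 0.0.0.0/0 -> H2 at depth 0
  ? 251.0.0.21  path d0:H2→d1:-→d2:-→d3:-→d4:-→d5:-→d6:-→d7:-→d8:H0  best=H0
  add 251.25.0.0/16 -> H2 at depth 16
  ? 251.25.0.0  path d0:H2→d1:-→d2:-→d3:-→d4:-→d5:-→d6:-→d7:-→d8:H0→d9:-→d10:-→d11:-→d12:-→d13:-→d14:-→d15:-→d16:H2  best=H2
  ? 251.25.0.2  path d0:H2→d1:-→d2:-→d3:-→d4:-→d5:-→d6:-→d7:-→d8:H0→d9:-→d10:-→d11:-→d12:-→d13:-→d14:-→d15:-→d16:H2  best=H2
  add 251.0.0.0/11 -> H0 at depth 11
  add 14.4.150.0/24 -> H1 at depth 24
  - 251.0.0.0/8 clear@8
  ? 14.4.150.1  path d0:H2→d1:-→d2:-→d3:-→d4:-→d5:-→d6:-→d7:-→d8:-→d9:-→d10:-→d11:-→d12:-→d13:-→d14:-→d15:-→d16:-→d17:-→d18:-→d19:-→d20:-→d21:-→d22:-→d23:-→d24:H1  best=H1
  add 4.193.102.0/24 -> H2 at depth 24
  add 14.4.150.0/24 -> H1 at depth 24
  add 0.0.0.0/1 -> H0 at depth 1
  ? 14.4.150.113  path d0:H2→d1:H0→d2:-→d3:-→d4:-→d5:-→d6:-→d7:-→d8:-→d9:-→d10:-→d11:-→d12:-→d13:-→d14:-→d15:-→d16:-→d17:-→d18:-→d19:-→d20:-→d21:-→d22:-→d23:-→d24:H1  best=H1
  - 0.0.0.0/1 clear@1
  add 4.193.102.232/32 -> H0 at depth 32
  add 4.192.0.0/12 -> H1 at depth 12
  ? 251.1.14.91  path d0:H2→d1:-→d2:-→d3:-→d4:-→d5:-→d6:-→d7:-→d8:-→d9:-→d10:-→d11:H0  best=H0
  ? 14.4.150.3  path d0:H2→d1:-→d2:-→d3:-→d4:-→d5:-→d6:-→d7:-→d8:-→d9:-→d10:-→d11:-→d12:-→d13:-→d14:-→d15:-→d16:-→d17:-→d18:-→d19:-→d20:-→d21:-→d22:-→d23:-→d24:H1  best=H1
  add 14.4.150.184/29 -> H1 at depth 29
  add 14.4.150.0/24 -> H2 at depth 24
  ? 4.193.102.232  path d0:H2→d1:-→d2:-→d3:-→d4:-→d5:-→d6:-→d7:-→d8:-→d9:-→d10:-→d11:-→d12:H1→d13:-→d14:-→d15:-→d16:-→d17:-→d18:-→d19:-→d20:-→d21:-→d22:-→d23:-→d24:H2→d25:-→d26:-→d27:-→d28:-→d29:-→d30:-→d31:-→d32:H0  best=H0

== LOOKUPS ==
["no-route","H0","H2","H2","H1","H1","H0","H1","H0"]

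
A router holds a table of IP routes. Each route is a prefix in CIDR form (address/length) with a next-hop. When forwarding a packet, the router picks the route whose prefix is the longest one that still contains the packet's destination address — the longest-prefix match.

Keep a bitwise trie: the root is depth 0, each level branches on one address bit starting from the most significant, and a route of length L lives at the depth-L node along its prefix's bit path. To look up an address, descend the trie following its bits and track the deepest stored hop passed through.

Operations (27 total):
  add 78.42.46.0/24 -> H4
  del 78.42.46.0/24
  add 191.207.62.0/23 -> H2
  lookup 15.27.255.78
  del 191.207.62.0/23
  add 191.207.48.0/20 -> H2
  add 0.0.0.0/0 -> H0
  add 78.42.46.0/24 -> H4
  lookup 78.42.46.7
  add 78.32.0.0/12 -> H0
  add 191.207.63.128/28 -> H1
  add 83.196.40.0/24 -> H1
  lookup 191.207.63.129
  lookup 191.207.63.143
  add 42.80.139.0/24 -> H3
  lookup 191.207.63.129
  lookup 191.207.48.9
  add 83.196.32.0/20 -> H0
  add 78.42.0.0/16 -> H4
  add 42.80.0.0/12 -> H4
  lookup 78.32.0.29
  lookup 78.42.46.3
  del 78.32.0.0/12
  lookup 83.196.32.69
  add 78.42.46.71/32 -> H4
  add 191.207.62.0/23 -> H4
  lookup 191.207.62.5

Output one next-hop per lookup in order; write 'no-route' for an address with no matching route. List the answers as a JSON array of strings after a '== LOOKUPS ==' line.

Process each operation:
  add 78.42.46.0/24 -> H4 at depth 24
  - 78.42.46.0/24 clear@24
  add 191.207.62.0/23 -> H2 at depth 23
  Q 15.27.255.78: descend 0 ; hops seen [∅] ; pick no-route
  - 191.207.62.0/23 clear@23
  add 191.207.48.0/20 -> H2 at depth 20
  add 0.0.0.0/0 -> H0 at depth 0
  add 78.42.46.0/24 -> H4 at depth 24
  Q 78.42.46.7: descend 010011100010101000101110 ; hops seen [H0,H4] ; pick H4
  add 78.32.0.0/12 -> H0 at depth 12
  add 191.207.63.128/28 -> H1 at depth 28
  add 83.196.40.0/24 -> H1 at depth 24
  Q 191.207.63.129: descend 1011111111001111001111111000 ; hops seen [H0,H2,H1] ; pick H1
  Q 191.207.63.143: descend 1011111111001111001111111000 ; hops seen [H0,H2,H1] ; pick H1
  add 42.80.139.0/24 -> H3 at depth 24
  Q 191.207.63.129: descend 1011111111001111001111111000 ; hops seen [H0,H2,H1] ; pick H1
  Q 191.207.48.9: descend 10111111110011110011 ; hops seen [H0,H2] ; pick H2
  add 83.196.32.0/20 -> H0 at depth 20
  add 78.42.0.0/16 -> H4 at depth 16
  add 42.80.0.0/12 -> H4 at depth 12
  Q 78.32.0.29: descend 010011100010 ; hops seen [H0,H0] ; pick H0
  Q 78.42.46.3: descend 010011100010101000101110 ; hops seen [H0,H0,H4,H4] ; pick H4
  - 78.32.0.0/12 clear@12
  Q 83.196.32.69: descend 01010011110001000010 ; hops seen [H0,H0] ; pick H0
  add 78.42.46.71/32 -> H4 at depth 32
  add 191.207.62.0/23 -> H4 at depth 23
  Q 191.207.62.5: descend 10111111110011110011111 ; hops seen [H0,H2,H4] ; pick H4

== LOOKUPS ==
["no-route","H4","H1","H1","H1","H2","H0","H4","H0","H4"]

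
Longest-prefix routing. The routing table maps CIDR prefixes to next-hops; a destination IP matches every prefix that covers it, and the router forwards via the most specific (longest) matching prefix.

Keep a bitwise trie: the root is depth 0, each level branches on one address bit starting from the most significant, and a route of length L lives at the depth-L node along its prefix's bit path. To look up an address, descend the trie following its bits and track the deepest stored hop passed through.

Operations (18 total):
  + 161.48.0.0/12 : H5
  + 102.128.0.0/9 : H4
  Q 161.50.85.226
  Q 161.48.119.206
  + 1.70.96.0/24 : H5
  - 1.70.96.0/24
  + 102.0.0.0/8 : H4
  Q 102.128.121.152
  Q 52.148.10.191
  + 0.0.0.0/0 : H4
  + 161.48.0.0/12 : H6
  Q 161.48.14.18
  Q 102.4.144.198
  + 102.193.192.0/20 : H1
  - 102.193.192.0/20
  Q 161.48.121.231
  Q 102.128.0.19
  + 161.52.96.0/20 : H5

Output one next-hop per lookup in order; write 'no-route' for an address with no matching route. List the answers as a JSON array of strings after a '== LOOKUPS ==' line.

Apply in order:
  add 161.48.0.0/12 -> H5 at depth 12
  add 102.128.0.0/9 -> H4 at depth 9
  ? 161.50.85.226  path d0:-→d1:-→d2:-→d3:-→d4:-→d5:-→d6:-→d7:-→d8:-→d9:-→d10:-→d11:-→d12:H5  best=H5
  ? 161.48.119.206  path d0:-→d1:-→d2:-→d3:-→d4:-→d5:-→d6:-→d7:-→d8:-→d9:-→d10:-→d11:-→d12:H5  best=H5
  add 1.70.96.0/24 -> H5 at depth 24
  - 1.70.96.0/24 clear@24
  add 102.0.0.0/8 -> H4 at depth 8
  ? 102.128.121.152  path d0:-→d1:-→d2:-→d3:-→d4:-→d5:-→d6:-→d7:-→d8:H4→d9:H4  best=H4
  ? 52.148.10.191  path d0:-→d1:-→d2:-  best=no-route
  add 0.0.0.0/0 -> H4 at depth 0
  add 161.48.0.0/12 -> H6 at depth 12
  ? 161.48.14.18  path d0:H4→d1:-→d2:-→d3:-→d4:-→d5:-→d6:-→d7:-→d8:-→d9:-→d10:-→d11:-→d12:H6  best=H6
  ? 102.4.144.198  path d0:H4→d1:-→d2:-→d3:-→d4:-→d5:-→d6:-→d7:-→d8:H4  best=H4
  add 102.193.192.0/20 -> H1 at depth 20
  - 102.193.192.0/20 clear@20
  ? 161.48.121.231  path d0:H4→d1:-→d2:-→d3:-→d4:-→d5:-→d6:-→d7:-→d8:-→d9:-→d10:-→d11:-→d12:H6  best=H6
  ? 102.128.0.19  path d0:H4→d1:-→d2:-→d3:-→d4:-→d5:-→d6:-→d7:-→d8:H4→d9:H4  best=H4
  add 161.52.96.0/20 -> H5 at depth 20

== LOOKUPS ==
["H5","H5","H4","no-route","H6","H4","H6","H4"]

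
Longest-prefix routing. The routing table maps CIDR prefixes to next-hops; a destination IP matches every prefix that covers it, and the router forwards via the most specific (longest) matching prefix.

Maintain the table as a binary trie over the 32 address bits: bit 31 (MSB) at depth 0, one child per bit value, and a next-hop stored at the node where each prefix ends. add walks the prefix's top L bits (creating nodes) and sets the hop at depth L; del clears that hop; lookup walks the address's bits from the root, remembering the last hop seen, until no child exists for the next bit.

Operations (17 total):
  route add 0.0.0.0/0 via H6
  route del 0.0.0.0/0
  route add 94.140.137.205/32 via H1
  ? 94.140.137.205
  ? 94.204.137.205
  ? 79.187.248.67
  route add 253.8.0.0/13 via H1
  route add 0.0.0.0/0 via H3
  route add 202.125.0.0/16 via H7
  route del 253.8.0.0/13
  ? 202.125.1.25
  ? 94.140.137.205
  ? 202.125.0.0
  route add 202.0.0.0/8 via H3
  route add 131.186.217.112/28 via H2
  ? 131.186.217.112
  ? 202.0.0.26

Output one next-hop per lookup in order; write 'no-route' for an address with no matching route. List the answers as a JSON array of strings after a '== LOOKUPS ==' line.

Process each operation:
  add 0.0.0.0/0 -> H6 at depth 0
  - 0.0.0.0/0 clear@0
  add 94.140.137.205/32 -> H1 at depth 32
  ? 94.140.137.205  path d0:-→d1:-→d2:-→d3:-→d4:-→d5:-→d6:-→d7:-→d8:-→d9:-→d10:-→d11:-→d12:-→d13:-→d14:-→d15:-→d16:-→d17:-→d18:-→d19:-→d20:-→d21:-→d22:-→d23:-→d24:-→d25:-→d26:-→d27:-→d28:-→d29:-→d30:-→d31:-→d32:H1  best=H1
  ? 94.204.137.205  path d0:-→d1:-→d2:-→d3:-→d4:-→d5:-→d6:-→d7:-→d8:-→d9:-  best=no-route
  ? 79.187.248.67  path d0:-→d1:-→d2:-→d3:-  best=no-route
  add 253.8.0.0/13 -> H1 at depth 13
  add 0.0.0.0/0 -> H3 at depth 0
  add 202.125.0.0/16 -> H7 at depth 16
  - 253.8.0.0/13 clear@13
  ? 202.125.1.25  path d0:H3→d1:-→d2:-→d3:-→d4:-→d5:-→d6:-→d7:-→d8:-→d9:-→d10:-→d11:-→d12:-→d13:-→d14:-→d15:-→d16:H7  best=H7
  ? 94.140.137.205  path d0:H3→d1:-→d2:-→d3:-→d4:-→d5:-→d6:-→d7:-→d8:-→d9:-→d10:-→d11:-→d12:-→d13:-→d14:-→d15:-→d16:-→d17:-→d18:-→d19:-→d20:-→d21:-→d22:-→d23:-→d24:-→d25:-→d26:-→d27:-→d28:-→d29:-→d30:-→d31:-→d32:H1  best=H1
  ? 202.125.0.0  path d0:H3→d1:-→d2:-→d3:-→d4:-→d5:-→d6:-→d7:-→d8:-→d9:-→d10:-→d11:-→d12:-→d13:-→d14:-→d15:-→d16:H7  best=H7
  add 202.0.0.0/8 -> H3 at depth 8
  add 131.186.217.112/28 -> H2 at depth 28
  ? 131.186.217.112  path d0:H3→d1:-→d2:-→d3:-→d4:-→d5:-→d6:-→d7:-→d8:-→d9:-→d10:-→d11:-→d12:-→d13:-→d14:-→d15:-→d16:-→d17:-→d18:-→d19:-→d20:-→d21:-→d22:-→d23:-→d24:-→d25:-→d26:-→d27:-→d28:H2  best=H2
  ? 202.0.0.26  path d0:H3→d1:-→d2:-→d3:-→d4:-→d5:-→d6:-→d7:-→d8:H3→d9:-  best=H3

== LOOKUPS ==
["H1","no-route","no-route","H7","H1","H7","H2","H3"]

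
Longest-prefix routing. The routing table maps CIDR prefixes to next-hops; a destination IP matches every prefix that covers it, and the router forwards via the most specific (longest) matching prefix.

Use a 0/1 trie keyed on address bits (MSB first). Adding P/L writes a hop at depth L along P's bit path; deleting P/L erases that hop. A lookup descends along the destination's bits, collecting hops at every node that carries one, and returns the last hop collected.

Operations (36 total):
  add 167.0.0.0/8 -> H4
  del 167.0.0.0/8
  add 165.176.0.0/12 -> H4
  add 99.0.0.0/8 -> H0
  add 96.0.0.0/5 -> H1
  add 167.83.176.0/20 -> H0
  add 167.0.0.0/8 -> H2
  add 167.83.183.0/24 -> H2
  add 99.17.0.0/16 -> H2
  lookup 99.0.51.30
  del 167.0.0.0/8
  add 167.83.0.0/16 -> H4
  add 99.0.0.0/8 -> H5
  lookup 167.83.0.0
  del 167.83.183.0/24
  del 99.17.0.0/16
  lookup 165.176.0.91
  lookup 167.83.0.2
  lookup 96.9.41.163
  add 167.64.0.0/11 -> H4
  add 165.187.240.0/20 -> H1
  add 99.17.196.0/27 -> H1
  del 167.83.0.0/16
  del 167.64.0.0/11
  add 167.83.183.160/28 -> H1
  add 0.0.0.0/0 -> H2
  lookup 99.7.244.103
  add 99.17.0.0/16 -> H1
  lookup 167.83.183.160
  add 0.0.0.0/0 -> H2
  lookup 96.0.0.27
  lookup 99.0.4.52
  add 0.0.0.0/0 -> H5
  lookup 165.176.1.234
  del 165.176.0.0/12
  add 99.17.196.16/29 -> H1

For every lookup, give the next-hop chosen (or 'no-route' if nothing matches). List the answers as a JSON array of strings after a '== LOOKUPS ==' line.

Apply in order:
  + 167.0.0.0/8 (H4) depth=8
  del 167.0.0.0/8 (clear depth 8)
  + 165.176.0.0/12 (H4) depth=12
  + 99.0.0.0/8 (H0) depth=8
  + 96.0.0.0/5 (H1) depth=5
  + 167.83.176.0/20 (H0) depth=20
  + 167.0.0.0/8 (H2) depth=8
  + 167.83.183.0/24 (H2) depth=24
  + 99.17.0.0/16 (H2) depth=16
  lookup 99.0.51.30: bits 01100011000 walk d0:-→d1:-→d2:-→d3:-→d4:-→d5:H1→d6:-→d7:-→d8:H0→d9:-→d10:-→d11:- -> H0
  del 167.0.0.0/8 (clear depth 8)
  + 167.83.0.0/16 (H4) depth=16
  + 99.0.0.0/8 (H5) depth=8
  lookup 167.83.0.0: bits 1010011101010011 walk d0:-→d1:-→d2:-→d3:-→d4:-→d5:-→d6:-→d7:-→d8:-→d9:-→d10:-→d11:-→d12:-→d13:-→d14:-→d15:-→d16:H4 -> H4
  del 167.83.183.0/24 (clear depth 24)
  del 99.17.0.0/16 (clear depth 16)
  lookup 165.176.0.91: bits 101001011011 walk d0:-→d1:-→d2:-→d3:-→d4:-→d5:-→d6:-→d7:-→d8:-→d9:-→d10:-→d11:-→d12:H4 -> H4
  lookup 167.83.0.2: bits 1010011101010011 walk d0:-→d1:-→d2:-→d3:-→d4:-→d5:-→d6:-→d7:-→d8:-→d9:-→d10:-→d11:-→d12:-→d13:-→d14:-→d15:-→d16:H4 -> H4
  lookup 96.9.41.163: bits 011000 walk d0:-→d1:-→d2:-→d3:-→d4:-→d5:H1→d6:- -> H1
  + 167.64.0.0/11 (H4) depth=11
  + 165.187.240.0/20 (H1) depth=20
  + 99.17.196.0/27 (H1) depth=27
  del 167.83.0.0/16 (clear depth 16)
  del 167.64.0.0/11 (clear depth 11)
  + 167.83.183.160/28 (H1) depth=28
  + 0.0.0.0/0 (H2) depth=0
  lookup 99.7.244.103: bits 01100011000 walk d0:H2→d1:-→d2:-→d3:-→d4:-→d5:H1→d6:-→d7:-→d8:H5→d9:-→d10:-→d11:- -> H5
  + 99.17.0.0/16 (H1) depth=16
  lookup 167.83.183.160: bits 1010011101010011101101111010 walk d0:H2→d1:-→d2:-→d3:-→d4:-→d5:-→d6:-→d7:-→d8:-→d9:-→d10:-→d11:-→d12:-→d13:-→d14:-→d15:-→d16:-→d17:-→d18:-→d19:-→d20:H0→d21:-→d22:-→d23:-→d24:-→d25:-→d26:-→d27:-→d28:H1 -> H1
  + 0.0.0.0/0 (H2) depth=0
  lookup 96.0.0.27: bits 011000 walk d0:H2→d1:-→d2:-→d3:-→d4:-→d5:H1→d6:- -> H1
  lookup 99.0.4.52: bits 01100011000 walk d0:H2→d1:-→d2:-→d3:-→d4:-→d5:H1→d6:-→d7:-→d8:H5→d9:-→d10:-→d11:- -> H5
  + 0.0.0.0/0 (H5) depth=0
  lookup 165.176.1.234: bits 101001011011 walk d0:H5→d1:-→d2:-→d3:-→d4:-→d5:-→d6:-→d7:-→d8:-→d9:-→d10:-→d11:-→d12:H4 -> H4
  del 165.176.0.0/12 (clear depth 12)
  + 99.17.196.16/29 (H1) depth=29

== LOOKUPS ==
["H0","H4","H4","H4","H1","H5","H1","H1","H5","H4"]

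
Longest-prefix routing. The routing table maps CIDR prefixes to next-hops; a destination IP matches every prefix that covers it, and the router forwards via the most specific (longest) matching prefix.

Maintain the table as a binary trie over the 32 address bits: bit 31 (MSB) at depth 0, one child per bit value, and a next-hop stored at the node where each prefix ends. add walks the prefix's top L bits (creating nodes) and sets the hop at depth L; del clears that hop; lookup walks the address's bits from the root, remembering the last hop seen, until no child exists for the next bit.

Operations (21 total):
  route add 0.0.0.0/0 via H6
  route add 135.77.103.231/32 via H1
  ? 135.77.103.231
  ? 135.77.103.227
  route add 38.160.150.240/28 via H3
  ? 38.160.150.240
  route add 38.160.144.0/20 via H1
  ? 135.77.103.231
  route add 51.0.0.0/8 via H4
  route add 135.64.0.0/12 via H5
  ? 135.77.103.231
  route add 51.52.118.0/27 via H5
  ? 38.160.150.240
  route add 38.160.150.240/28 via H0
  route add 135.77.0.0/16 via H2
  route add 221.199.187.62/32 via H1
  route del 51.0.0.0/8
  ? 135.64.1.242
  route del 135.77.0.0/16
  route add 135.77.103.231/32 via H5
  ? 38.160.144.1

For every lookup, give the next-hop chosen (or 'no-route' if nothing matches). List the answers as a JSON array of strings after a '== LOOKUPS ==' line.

Process each operation:
  add 0.0.0.0/0 -> H6 at depth 0
  add 135.77.103.231/32 -> H1 at depth 32
  lookup 135.77.103.231: bits 10000111010011010110011111100111 walk d0:H6→d1:-→d2:-→d3:-→d4:-→d5:-→d6:-→d7:-→d8:-→d9:-→d10:-→d11:-→d12:-→d13:-→d14:-→d15:-→d16:-→d17:-→d18:-→d19:-→d20:-→d21:-→d22:-→d23:-→d24:-→d25:-→d26:-→d27:-→d28:-→d29:-→d30:-→d31:-→d32:H1 -> H1
  lookup 135.77.103.227: bits 10000111010011010110011111100 walk d0:H6→d1:-→d2:-→d3:-→d4:-→d5:-→d6:-→d7:-→d8:-→d9:-→d10:-→d11:-→d12:-→d13:-→d14:-→d15:-→d16:-→d17:-→d18:-→d19:-→d20:-→d21:-→d22:-→d23:-→d24:-→d25:-→d26:-→d27:-→d28:-→d29:- -> H6
  add 38.160.150.240/28 -> H3 at depth 28
  lookup 38.160.150.240: bits 0010011010100000100101101111 walk d0:H6→d1:-→d2:-→d3:-→d4:-→d5:-→d6:-→d7:-→d8:-→d9:-→d10:-→d11:-→d12:-→d13:-→d14:-→d15:-→d16:-→d17:-→d18:-→d19:-→d20:-→d21:-→d22:-→d23:-→d24:-→d25:-→d26:-→d27:-→d28:H3 -> H3
  add 38.160.144.0/20 -> H1 at depth 20
  lookup 135.77.103.231: bits 10000111010011010110011111100111 walk d0:H6→d1:-→d2:-→d3:-→d4:-→d5:-→d6:-→d7:-→d8:-→d9:-→d10:-→d11:-→d12:-→d13:-→d14:-→d15:-→d16:-→d17:-→d18:-→d19:-→d20:-→d21:-→d22:-→d23:-→d24:-→d25:-→d26:-→d27:-→d28:-→d29:-→d30:-→d31:-→d32:H1 -> H1
  add 51.0.0.0/8 -> H4 at depth 8
  add 135.64.0.0/12 -> H5 at depth 12
  lookup 135.77.103.231: bits 10000111010011010110011111100111 walk d0:H6→d1:-→d2:-→d3:-→d4:-→d5:-→d6:-→d7:-→d8:-→d9:-→d10:-→d11:-→d12:H5→d13:-→d14:-→d15:-→d16:-→d17:-→d18:-→d19:-→d20:-→d21:-→d22:-→d23:-→d24:-→d25:-→d26:-→d27:-→d28:-→d29:-→d30:-→d31:-→d32:H1 -> H1
  add 51.52.118.0/27 -> H5 at depth 27
  lookup 38.160.150.240: bits 0010011010100000100101101111 walk d0:H6→d1:-→d2:-→d3:-→d4:-→d5:-→d6:-→d7:-→d8:-→d9:-→d10:-→d11:-→d12:-→d13:-→d14:-→d15:-→d16:-→d17:-→d18:-→d19:-→d20:H1→d21:-→d22:-→d23:-→d24:-→d25:-→d26:-→d27:-→d28:H3 -> H3
  add 38.160.150.240/28 -> H0 at depth 28
  add 135.77.0.0/16 -> H2 at depth 16
  add 221.199.187.62/32 -> H1 at depth 32
  - 51.0.0.0/8 clear@8
  lookup 135.64.1.242: bits 100001110100 walk d0:H6→d1:-→d2:-→d3:-→d4:-→d5:-→d6:-→d7:-→d8:-→d9:-→d10:-→d11:-→d12:H5 -> H5
  - 135.77.0.0/16 clear@16
  add 135.77.103.231/32 -> H5 at depth 32
  lookup 38.160.144.1: bits 001001101010000010010 walk d0:H6→d1:-→d2:-→d3:-→d4:-→d5:-→d6:-→d7:-→d8:-→d9:-→d10:-→d11:-→d12:-→d13:-→d14:-→d15:-→d16:-→d17:-→d18:-→d19:-→d20:H1→d21:- -> H1

== LOOKUPS ==
["H1","H6","H3","H1","H1","H3","H5","H1"]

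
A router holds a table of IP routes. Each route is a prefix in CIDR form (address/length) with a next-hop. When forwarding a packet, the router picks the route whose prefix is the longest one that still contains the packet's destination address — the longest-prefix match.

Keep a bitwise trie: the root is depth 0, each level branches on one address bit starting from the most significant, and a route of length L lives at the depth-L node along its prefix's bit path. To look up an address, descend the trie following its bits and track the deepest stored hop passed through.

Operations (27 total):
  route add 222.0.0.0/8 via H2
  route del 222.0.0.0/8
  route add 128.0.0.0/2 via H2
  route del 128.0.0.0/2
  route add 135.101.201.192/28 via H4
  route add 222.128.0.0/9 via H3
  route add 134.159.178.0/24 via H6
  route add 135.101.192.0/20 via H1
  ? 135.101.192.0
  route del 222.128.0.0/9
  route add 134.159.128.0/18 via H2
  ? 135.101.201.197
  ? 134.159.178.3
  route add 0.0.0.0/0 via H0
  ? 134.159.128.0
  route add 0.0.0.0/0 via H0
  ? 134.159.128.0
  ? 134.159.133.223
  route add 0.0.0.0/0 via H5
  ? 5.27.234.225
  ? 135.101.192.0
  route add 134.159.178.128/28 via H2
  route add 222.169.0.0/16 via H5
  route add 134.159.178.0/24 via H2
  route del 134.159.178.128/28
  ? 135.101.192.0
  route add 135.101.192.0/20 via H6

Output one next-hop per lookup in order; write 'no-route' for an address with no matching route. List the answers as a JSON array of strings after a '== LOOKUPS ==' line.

Process each operation:
  add 222.0.0.0/8 -> H2 at depth 8
  del 222.0.0.0/8 (clear depth 8)
  add 128.0.0.0/2 -> H2 at depth 2
  del 128.0.0.0/2 (clear depth 2)
  add 135.101.201.192/28 -> H4 at depth 28
  add 222.128.0.0/9 -> H3 at depth 9
  add 134.159.178.0/24 -> H6 at depth 24
  add 135.101.192.0/20 -> H1 at depth 20
  ? 135.101.192.0  path d0:-→d1:-→d2:-→d3:-→d4:-→d5:-→d6:-→d7:-→d8:-→d9:-→d10:-→d11:-→d12:-→d13:-→d14:-→d15:-→d16:-→d17:-→d18:-→d19:-→d20:H1  best=H1
  del 222.128.0.0/9 (clear depth 9)
  add 134.159.128.0/18 -> H2 at depth 18
  ? 135.101.201.197  path d0:-→d1:-→d2:-→d3:-→d4:-→d5:-→d6:-→d7:-→d8:-→d9:-→d10:-→d11:-→d12:-→d13:-→d14:-→d15:-→d16:-→d17:-→d18:-→d19:-→d20:H1→d21:-→d22:-→d23:-→d24:-→d25:-→d26:-→d27:-→d28:H4  best=H4
  ? 134.159.178.3  path d0:-→d1:-→d2:-→d3:-→d4:-→d5:-→d6:-→d7:-→d8:-→d9:-→d10:-→d11:-→d12:-→d13:-→d14:-→d15:-→d16:-→d17:-→d18:H2→d19:-→d20:-→d21:-→d22:-→d23:-→d24:H6  best=H6
  add 0.0.0.0/0 -> H0 at depth 0
  ? 134.159.128.0  path d0:H0→d1:-→d2:-→d3:-→d4:-→d5:-→d6:-→d7:-→d8:-→d9:-→d10:-→d11:-→d12:-→d13:-→d14:-→d15:-→d16:-→d17:-→d18:H2  best=H2
  add 0.0.0.0/0 -> H0 at depth 0
  ? 134.159.128.0  path d0:H0→d1:-→d2:-→d3:-→d4:-→d5:-→d6:-→d7:-→d8:-→d9:-→d10:-→d11:-→d12:-→d13:-→d14:-→d15:-→d16:-→d17:-→d18:H2  best=H2
  ? 134.159.133.223  path d0:H0→d1:-→d2:-→d3:-→d4:-→d5:-→d6:-→d7:-→d8:-→d9:-→d10:-→d11:-→d12:-→d13:-→d14:-→d15:-→d16:-→d17:-→d18:H2  best=H2
  add 0.0.0.0/0 -> H5 at depth 0
  ? 5.27.234.225  path d0:H5  best=H5
  ? 135.101.192.0  path d0:H5→d1:-→d2:-→d3:-→d4:-→d5:-→d6:-→d7:-→d8:-→d9:-→d10:-→d11:-→d12:-→d13:-→d14:-→d15:-→d16:-→d17:-→d18:-→d19:-→d20:H1  best=H1
  add 134.159.178.128/28 -> H2 at depth 28
  add 222.169.0.0/16 -> H5 at depth 16
  add 134.159.178.0/24 -> H2 at depth 24
  del 134.159.178.128/28 (clear depth 28)
  ? 135.101.192.0  path d0:H5→d1:-→d2:-→d3:-→d4:-→d5:-→d6:-→d7:-→d8:-→d9:-→d10:-→d11:-→d12:-→d13:-→d14:-→d15:-→d16:-→d17:-→d18:-→d19:-→d20:H1  best=H1
  add 135.101.192.0/20 -> H6 at depth 20

== LOOKUPS ==
["H1","H4","H6","H2","H2","H2","H5","H1","H1"]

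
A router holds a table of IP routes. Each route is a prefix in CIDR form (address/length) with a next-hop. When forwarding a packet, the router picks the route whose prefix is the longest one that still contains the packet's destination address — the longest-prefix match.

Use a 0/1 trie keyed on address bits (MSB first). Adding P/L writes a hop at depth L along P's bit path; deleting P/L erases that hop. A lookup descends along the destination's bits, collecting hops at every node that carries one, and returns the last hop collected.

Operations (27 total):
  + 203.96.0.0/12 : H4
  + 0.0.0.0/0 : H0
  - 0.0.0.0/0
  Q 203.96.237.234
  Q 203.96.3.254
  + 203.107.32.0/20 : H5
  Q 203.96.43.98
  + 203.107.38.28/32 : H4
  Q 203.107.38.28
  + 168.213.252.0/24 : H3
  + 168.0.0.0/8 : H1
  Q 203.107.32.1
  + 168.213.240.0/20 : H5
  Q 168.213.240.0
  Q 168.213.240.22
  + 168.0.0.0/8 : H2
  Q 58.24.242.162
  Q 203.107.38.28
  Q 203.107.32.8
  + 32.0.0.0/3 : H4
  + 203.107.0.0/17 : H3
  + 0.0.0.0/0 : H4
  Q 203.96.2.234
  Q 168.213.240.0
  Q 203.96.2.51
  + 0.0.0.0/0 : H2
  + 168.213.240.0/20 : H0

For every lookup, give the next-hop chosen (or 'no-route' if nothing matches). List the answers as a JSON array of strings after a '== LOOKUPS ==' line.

Apply in order:
  add 203.96.0.0/12 -> H4 at depth 12
  add 0.0.0.0/0 -> H0 at depth 0
  del 0.0.0.0/0 (clear depth 0)
  Q 203.96.237.234: descend 110010110110 ; hops seen [H4] ; pick H4
  Q 203.96.3.254: descend 110010110110 ; hops seen [H4] ; pick H4
  add 203.107.32.0/20 -> H5 at depth 20
  Q 203.96.43.98: descend 110010110110 ; hops seen [H4] ; pick H4
  add 203.107.38.28/32 -> H4 at depth 32
  Q 203.107.38.28: descend 11001011011010110010011000011100 ; hops seen [H4,H5,H4] ; pick H4
  add 168.213.252.0/24 -> H3 at depth 24
  add 168.0.0.0/8 -> H1 at depth 8
  Q 203.107.32.1: descend 110010110110101100100 ; hops seen [H4,H5] ; pick H5
  add 168.213.240.0/20 -> H5 at depth 20
  Q 168.213.240.0: descend 10101000110101011111 ; hops seen [H1,H5] ; pick H5
  Q 168.213.240.22: descend 10101000110101011111 ; hops seen [H1,H5] ; pick H5
  add 168.0.0.0/8 -> H2 at depth 8
  Q 58.24.242.162: descend ε ; hops seen [∅] ; pick no-route
  Q 203.107.38.28: descend 11001011011010110010011000011100 ; hops seen [H4,H5,H4] ; pick H4
  Q 203.107.32.8: descend 110010110110101100100 ; hops seen [H4,H5] ; pick H5
  add 32.0.0.0/3 -> H4 at depth 3
  add 203.107.0.0/17 -> H3 at depth 17
  add 0.0.0.0/0 -> H4 at depth 0
  Q 203.96.2.234: descend 110010110110 ; hops seen [H4,H4] ; pick H4
  Q 168.213.240.0: descend 10101000110101011111 ; hops seen [H4,H2,H5] ; pick H5
  Q 203.96.2.51: descend 110010110110 ; hops seen [H4,H4] ; pick H4
  add 0.0.0.0/0 -> H2 at depth 0
  add 168.213.240.0/20 -> H0 at depth 20

== LOOKUPS ==
["H4","H4","H4","H4","H5","H5","H5","no-route","H4","H5","H4","H5","H4"]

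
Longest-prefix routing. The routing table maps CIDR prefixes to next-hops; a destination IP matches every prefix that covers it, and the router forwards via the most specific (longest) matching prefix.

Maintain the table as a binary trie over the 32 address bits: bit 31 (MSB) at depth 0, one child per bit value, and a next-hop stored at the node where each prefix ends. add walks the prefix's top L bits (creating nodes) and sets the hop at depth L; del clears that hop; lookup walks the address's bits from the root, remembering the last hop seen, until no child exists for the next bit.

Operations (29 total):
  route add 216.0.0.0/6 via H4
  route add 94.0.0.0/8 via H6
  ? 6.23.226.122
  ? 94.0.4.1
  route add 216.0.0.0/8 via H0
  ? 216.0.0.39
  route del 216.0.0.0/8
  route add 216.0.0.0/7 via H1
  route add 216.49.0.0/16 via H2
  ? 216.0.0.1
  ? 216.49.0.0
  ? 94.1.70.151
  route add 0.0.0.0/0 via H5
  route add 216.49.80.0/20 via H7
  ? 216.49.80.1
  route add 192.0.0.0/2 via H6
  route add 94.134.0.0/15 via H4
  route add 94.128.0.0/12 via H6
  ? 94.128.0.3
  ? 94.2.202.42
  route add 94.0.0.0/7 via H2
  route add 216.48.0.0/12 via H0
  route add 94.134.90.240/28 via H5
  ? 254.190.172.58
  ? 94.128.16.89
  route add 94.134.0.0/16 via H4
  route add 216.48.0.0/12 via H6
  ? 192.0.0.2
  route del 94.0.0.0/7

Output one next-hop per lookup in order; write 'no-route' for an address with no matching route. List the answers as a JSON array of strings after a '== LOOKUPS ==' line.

Trace:
  + 216.0.0.0/6 (H4) depth=6
  + 94.0.0.0/8 (H6) depth=8
  lookup 6.23.226.122: bits 0 walk d0:-→d1:- -> no-route
  lookup 94.0.4.1: bits 01011110 walk d0:-→d1:-→d2:-→d3:-→d4:-→d5:-→d6:-→d7:-→d8:H6 -> H6
  + 216.0.0.0/8 (H0) depth=8
  lookup 216.0.0.39: bits 11011000 walk d0:-→d1:-→d2:-→d3:-→d4:-→d5:-→d6:H4→d7:-→d8:H0 -> H0
  del 216.0.0.0/8 (clear depth 8)
  + 216.0.0.0/7 (H1) depth=7
  + 216.49.0.0/16 (H2) depth=16
  lookup 216.0.0.1: bits 1101100000 walk d0:-→d1:-→d2:-→d3:-→d4:-→d5:-→d6:H4→d7:H1→d8:-→d9:-→d10:- -> H1
  lookup 216.49.0.0: bits 1101100000110001 walk d0:-→d1:-→d2:-→d3:-→d4:-→d5:-→d6:H4→d7:H1→d8:-→d9:-→d10:-→d11:-→d12:-→d13:-→d14:-→d15:-→d16:H2 -> H2
  lookup 94.1.70.151: bits 01011110 walk d0:-→d1:-→d2:-→d3:-→d4:-→d5:-→d6:-→d7:-→d8:H6 -> H6
  + 0.0.0.0/0 (H5) depth=0
  + 216.49.80.0/20 (H7) depth=20
  lookup 216.49.80.1: bits 11011000001100010101 walk d0:H5→d1:-→d2:-→d3:-→d4:-→d5:-→d6:H4→d7:H1→d8:-→d9:-→d10:-→d11:-→d12:-→d13:-→d14:-→d15:-→d16:H2→d17:-→d18:-→d19:-→d20:H7 -> H7
  + 192.0.0.0/2 (H6) depth=2
  + 94.134.0.0/15 (H4) depth=15
  + 94.128.0.0/12 (H6) depth=12
  lookup 94.128.0.3: bits 0101111010000 walk d0:H5→d1:-→d2:-→d3:-→d4:-→d5:-→d6:-→d7:-→d8:H6→d9:-→d10:-→d11:-→d12:H6→d13:- -> H6
  lookup 94.2.202.42: bits 01011110 walk d0:H5→d1:-→d2:-→d3:-→d4:-→d5:-→d6:-→d7:-→d8:H6 -> H6
  + 94.0.0.0/7 (H2) depth=7
  + 216.48.0.0/12 (H0) depth=12
  + 94.134.90.240/28 (H5) depth=28
  lookup 254.190.172.58: bits 11 walk d0:H5→d1:-→d2:H6 -> H6
  lookup 94.128.16.89: bits 0101111010000 walk d0:H5→d1:-→d2:-→d3:-→d4:-→d5:-→d6:-→d7:H2→d8:H6→d9:-→d10:-→d11:-→d12:H6→d13:- -> H6
  + 94.134.0.0/16 (H4) depth=16
  + 216.48.0.0/12 (H6) depth=12
  lookup 192.0.0.2: bits 110 walk d0:H5→d1:-→d2:H6→d3:- -> H6
  del 94.0.0.0/7 (clear depth 7)

== LOOKUPS ==
["no-route","H6","H0","H1","H2","H6","H7","H6","H6","H6","H6","H6"]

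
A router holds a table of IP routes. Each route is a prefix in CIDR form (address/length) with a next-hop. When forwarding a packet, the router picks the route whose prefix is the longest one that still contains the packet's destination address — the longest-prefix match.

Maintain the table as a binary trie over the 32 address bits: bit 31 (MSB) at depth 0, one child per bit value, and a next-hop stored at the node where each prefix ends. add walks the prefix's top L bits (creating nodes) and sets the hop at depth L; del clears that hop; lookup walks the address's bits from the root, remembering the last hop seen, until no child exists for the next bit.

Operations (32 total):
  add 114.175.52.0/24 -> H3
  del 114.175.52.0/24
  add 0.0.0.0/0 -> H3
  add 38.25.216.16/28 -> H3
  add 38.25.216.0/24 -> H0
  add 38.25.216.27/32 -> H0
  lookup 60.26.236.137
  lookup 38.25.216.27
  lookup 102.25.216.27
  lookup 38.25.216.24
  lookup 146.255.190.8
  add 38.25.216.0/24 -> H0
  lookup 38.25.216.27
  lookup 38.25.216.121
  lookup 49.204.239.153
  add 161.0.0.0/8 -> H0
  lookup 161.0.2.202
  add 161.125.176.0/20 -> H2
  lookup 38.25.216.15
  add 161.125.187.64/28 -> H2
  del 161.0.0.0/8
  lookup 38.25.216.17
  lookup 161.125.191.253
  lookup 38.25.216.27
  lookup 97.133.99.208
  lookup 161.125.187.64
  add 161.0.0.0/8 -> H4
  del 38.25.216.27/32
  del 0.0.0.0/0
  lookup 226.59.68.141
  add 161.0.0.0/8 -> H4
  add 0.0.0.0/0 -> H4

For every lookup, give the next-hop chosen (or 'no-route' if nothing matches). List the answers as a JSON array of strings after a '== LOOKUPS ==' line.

Process each operation:
  + 114.175.52.0/24 (H3) depth=24
  del 114.175.52.0/24 (clear depth 24)
  + 0.0.0.0/0 (H3) depth=0
  + 38.25.216.16/28 (H3) depth=28
  + 38.25.216.0/24 (H0) depth=24
  + 38.25.216.27/32 (H0) depth=32
  lookup 60.26.236.137: bits 001 walk d0:H3→d1:-→d2:-→d3:- -> H3
  lookup 38.25.216.27: bits 00100110000110011101100000011011 walk d0:H3→d1:-→d2:-→d3:-→d4:-→d5:-→d6:-→d7:-→d8:-→d9:-→d10:-→d11:-→d12:-→d13:-→d14:-→d15:-→d16:-→d17:-→d18:-→d19:-→d20:-→d21:-→d22:-→d23:-→d24:H0→d25:-→d26:-→d27:-→d28:H3→d29:-→d30:-→d31:-→d32:H0 -> H0
  lookup 102.25.216.27: bits 011 walk d0:H3→d1:-→d2:-→d3:- -> H3
  lookup 38.25.216.24: bits 001001100001100111011000000110 walk d0:H3→d1:-→d2:-→d3:-→d4:-→d5:-→d6:-→d7:-→d8:-→d9:-→d10:-→d11:-→d12:-→d13:-→d14:-→d15:-→d16:-→d17:-→d18:-→d19:-→d20:-→d21:-→d22:-→d23:-→d24:H0→d25:-→d26:-→d27:-→d28:H3→d29:-→d30:- -> H3
  lookup 146.255.190.8: bits ε walk d0:H3 -> H3
  + 38.25.216.0/24 (H0) depth=24
  lookup 38.25.216.27: bits 00100110000110011101100000011011 walk d0:H3→d1:-→d2:-→d3:-→d4:-→d5:-→d6:-→d7:-→d8:-→d9:-→d10:-→d11:-→d12:-→d13:-→d14:-→d15:-→d16:-→d17:-→d18:-→d19:-→d20:-→d21:-→d22:-→d23:-→d24:H0→d25:-→d26:-→d27:-→d28:H3→d29:-→d30:-→d31:-→d32:H0 -> H0
  lookup 38.25.216.121: bits 0010011000011001110110000 walk d0:H3→d1:-→d2:-→d3:-→d4:-→d5:-→d6:-→d7:-→d8:-→d9:-→d10:-→d11:-→d12:-→d13:-→d14:-→d15:-→d16:-→d17:-→d18:-→d19:-→d20:-→d21:-→d22:-→d23:-→d24:H0→d25:- -> H0
  lookup 49.204.239.153: bits 001 walk d0:H3→d1:-→d2:-→d3:- -> H3
  + 161.0.0.0/8 (H0) depth=8
  lookup 161.0.2.202: bits 10100001 walk d0:H3→d1:-→d2:-→d3:-→d4:-→d5:-→d6:-→d7:-→d8:H0 -> H0
  + 161.125.176.0/20 (H2) depth=20
  lookup 38.25.216.15: bits 001001100001100111011000000 walk d0:H3→d1:-→d2:-→d3:-→d4:-→d5:-→d6:-→d7:-→d8:-→d9:-→d10:-→d11:-→d12:-→d13:-→d14:-→d15:-→d16:-→d17:-→d18:-→d19:-→d20:-→d21:-→d22:-→d23:-→d24:H0→d25:-→d26:-→d27:- -> H0
  + 161.125.187.64/28 (H2) depth=28
  del 161.0.0.0/8 (clear depth 8)
  lookup 38.25.216.17: bits 0010011000011001110110000001 walk d0:H3→d1:-→d2:-→d3:-→d4:-→d5:-→d6:-→d7:-→d8:-→d9:-→d10:-→d11:-→d12:-→d13:-→d14:-→d15:-→d16:-→d17:-→d18:-→d19:-→d20:-→d21:-→d22:-→d23:-→d24:H0→d25:-→d26:-→d27:-→d28:H3 -> H3
  lookup 161.125.191.253: bits 101000010111110110111 walk d0:H3→d1:-→d2:-→d3:-→d4:-→d5:-→d6:-→d7:-→d8:-→d9:-→d10:-→d11:-→d12:-→d13:-→d14:-→d15:-→d16:-→d17:-→d18:-→d19:-→d20:H2→d21:- -> H2
  lookup 38.25.216.27: bits 00100110000110011101100000011011 walk d0:H3→d1:-→d2:-→d3:-→d4:-→d5:-→d6:-→d7:-→d8:-→d9:-→d10:-→d11:-→d12:-→d13:-→d14:-→d15:-→d16:-→d17:-→d18:-→d19:-→d20:-→d21:-→d22:-→d23:-→d24:H0→d25:-→d26:-→d27:-→d28:H3→d29:-→d30:-→d31:-→d32:H0 -> H0
  lookup 97.133.99.208: bits 011 walk d0:H3→d1:-→d2:-→d3:- -> H3
  lookup 161.125.187.64: bits 1010000101111101101110110100 walk d0:H3→d1:-→d2:-→d3:-→d4:-→d5:-→d6:-→d7:-→d8:-→d9:-→d10:-→d11:-→d12:-→d13:-→d14:-→d15:-→d16:-→d17:-→d18:-→d19:-→d20:H2→d21:-→d22:-→d23:-→d24:-→d25:-→d26:-→d27:-→d28:H2 -> H2
  + 161.0.0.0/8 (H4) depth=8
  del 38.25.216.27/32 (clear depth 32)
  del 0.0.0.0/0 (clear depth 0)
  lookup 226.59.68.141: bits 1 walk d0:-→d1:- -> no-route
  + 161.0.0.0/8 (H4) depth=8
  + 0.0.0.0/0 (H4) depth=0

== LOOKUPS ==
["H3","H0","H3","H3","H3","H0","H0","H3","H0","H0","H3","H2","H0","H3","H2","no-route"]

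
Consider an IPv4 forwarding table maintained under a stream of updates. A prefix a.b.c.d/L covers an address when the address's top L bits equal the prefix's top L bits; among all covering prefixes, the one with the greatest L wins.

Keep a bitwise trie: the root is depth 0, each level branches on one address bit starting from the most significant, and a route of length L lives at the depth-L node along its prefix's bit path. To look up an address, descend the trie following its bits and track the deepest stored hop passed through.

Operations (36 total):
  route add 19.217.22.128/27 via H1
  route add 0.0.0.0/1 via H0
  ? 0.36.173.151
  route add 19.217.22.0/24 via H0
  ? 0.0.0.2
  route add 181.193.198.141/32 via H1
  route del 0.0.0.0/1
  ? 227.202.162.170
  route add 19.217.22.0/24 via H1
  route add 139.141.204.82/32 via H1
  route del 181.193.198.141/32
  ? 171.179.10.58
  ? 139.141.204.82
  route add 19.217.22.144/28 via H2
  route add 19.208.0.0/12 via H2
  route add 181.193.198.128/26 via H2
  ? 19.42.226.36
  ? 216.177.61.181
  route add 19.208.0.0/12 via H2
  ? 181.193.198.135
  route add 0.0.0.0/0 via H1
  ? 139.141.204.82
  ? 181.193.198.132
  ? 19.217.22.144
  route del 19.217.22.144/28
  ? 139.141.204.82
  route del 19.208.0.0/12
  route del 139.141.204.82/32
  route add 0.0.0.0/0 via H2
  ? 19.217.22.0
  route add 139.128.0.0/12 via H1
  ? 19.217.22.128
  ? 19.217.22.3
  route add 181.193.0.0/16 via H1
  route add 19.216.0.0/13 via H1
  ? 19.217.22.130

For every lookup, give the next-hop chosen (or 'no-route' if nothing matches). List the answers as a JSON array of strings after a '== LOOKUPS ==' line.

Trace:
  + 19.217.22.128/27 (H1) depth=27
  + 0.0.0.0/1 (H0) depth=1
  ? 0.36.173.151  path d0:-→d1:H0→d2:-→d3:-  best=H0
  + 19.217.22.0/24 (H0) depth=24
  ? 0.0.0.2  path d0:-→d1:H0→d2:-→d3:-  best=H0
  + 181.193.198.141/32 (H1) depth=32
  del 0.0.0.0/1 (clear depth 1)
  ? 227.202.162.170  path d0:-→d1:-  best=no-route
  + 19.217.22.0/24 (H1) depth=24
  + 139.141.204.82/32 (H1) depth=32
  del 181.193.198.141/32 (clear depth 32)
  ? 171.179.10.58  path d0:-→d1:-→d2:-→d3:-  best=no-route
  ? 139.141.204.82  path d0:-→d1:-→d2:-→d3:-→d4:-→d5:-→d6:-→d7:-→d8:-→d9:-→d10:-→d11:-→d12:-→d13:-→d14:-→d15:-→d16:-→d17:-→d18:-→d19:-→d20:-→d21:-→d22:-→d23:-→d24:-→d25:-→d26:-→d27:-→d28:-→d29:-→d30:-→d31:-→d32:H1  best=H1
  + 19.217.22.144/28 (H2) depth=28
  + 19.208.0.0/12 (H2) depth=12
  + 181.193.198.128/26 (H2) depth=26
  ? 19.42.226.36  path d0:-→d1:-→d2:-→d3:-→d4:-→d5:-→d6:-→d7:-→d8:-  best=no-route
  ? 216.177.61.181  path d0:-→d1:-  best=no-route
  + 19.208.0.0/12 (H2) depth=12
  ? 181.193.198.135  path d0:-→d1:-→d2:-→d3:-→d4:-→d5:-→d6:-→d7:-→d8:-→d9:-→d10:-→d11:-→d12:-→d13:-→d14:-→d15:-→d16:-→d17:-→d18:-→d19:-→d20:-→d21:-→d22:-→d23:-→d24:-→d25:-→d26:H2→d27:-→d28:-  best=H2
  + 0.0.0.0/0 (H1) depth=0
  ? 139.141.204.82  path d0:H1→d1:-→d2:-→d3:-→d4:-→d5:-→d6:-→d7:-→d8:-→d9:-→d10:-→d11:-→d12:-→d13:-→d14:-→d15:-→d16:-→d17:-→d18:-→d19:-→d20:-→d21:-→d22:-→d23:-→d24:-→d25:-→d26:-→d27:-→d28:-→d29:-→d30:-→d31:-→d32:H1  best=H1
  ? 181.193.198.132  path d0:H1→d1:-→d2:-→d3:-→d4:-→d5:-→d6:-→d7:-→d8:-→d9:-→d10:-→d11:-→d12:-→d13:-→d14:-→d15:-→d16:-→d17:-→d18:-→d19:-→d20:-→d21:-→d22:-→d23:-→d24:-→d25:-→d26:H2→d27:-→d28:-  best=H2
  ? 19.217.22.144  path d0:H1→d1:-→d2:-→d3:-→d4:-→d5:-→d6:-→d7:-→d8:-→d9:-→d10:-→d11:-→d12:H2→d13:-→d14:-→d15:-→d16:-→d17:-→d18:-→d19:-→d20:-→d21:-→d22:-→d23:-→d24:H1→d25:-→d26:-→d27:H1→d28:H2  best=H2
  del 19.217.22.144/28 (clear depth 28)
  ? 139.141.204.82  path d0:H1→d1:-→d2:-→d3:-→d4:-→d5:-→d6:-→d7:-→d8:-→d9:-→d10:-→d11:-→d12:-→d13:-→d14:-→d15:-→d16:-→d17:-→d18:-→d19:-→d20:-→d21:-→d22:-→d23:-→d24:-→d25:-→d26:-→d27:-→d28:-→d29:-→d30:-→d31:-→d32:H1  best=H1
  del 19.208.0.0/12 (clear depth 12)
  del 139.141.204.82/32 (clear depth 32)
  + 0.0.0.0/0 (H2) depth=0
  ? 19.217.22.0  path d0:H2→d1:-→d2:-→d3:-→d4:-→d5:-→d6:-→d7:-→d8:-→d9:-→d10:-→d11:-→d12:-→d13:-→d14:-→d15:-→d16:-→d17:-→d18:-→d19:-→d20:-→d21:-→d22:-→d23:-→d24:H1  best=H1
  + 139.128.0.0/12 (H1) depth=12
  ? 19.217.22.128  path d0:H2→d1:-→d2:-→d3:-→d4:-→d5:-→d6:-→d7:-→d8:-→d9:-→d10:-→d11:-→d12:-→d13:-→d14:-→d15:-→d16:-→d17:-→d18:-→d19:-→d20:-→d21:-→d22:-→d23:-→d24:H1→d25:-→d26:-→d27:H1  best=H1
  ? 19.217.22.3  path d0:H2→d1:-→d2:-→d3:-→d4:-→d5:-→d6:-→d7:-→d8:-→d9:-→d10:-→d11:-→d12:-→d13:-→d14:-→d15:-→d16:-→d17:-→d18:-→d19:-→d20:-→d21:-→d22:-→d23:-→d24:H1  best=H1
  + 181.193.0.0/16 (H1) depth=16
  + 19.216.0.0/13 (H1) depth=13
  ? 19.217.22.130  path d0:H2→d1:-→d2:-→d3:-→d4:-→d5:-→d6:-→d7:-→d8:-→d9:-→d10:-→d11:-→d12:-→d13:H1→d14:-→d15:-→d16:-→d17:-→d18:-→d19:-→d20:-→d21:-→d22:-→d23:-→d24:H1→d25:-→d26:-→d27:H1  best=H1

== LOOKUPS ==
["H0","H0","no-route","no-route","H1","no-route","no-route","H2","H1","H2","H2","H1","H1","H1","H1","H1"]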